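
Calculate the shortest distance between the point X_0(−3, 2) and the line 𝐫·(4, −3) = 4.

d = |4·(-3) + (-3)·2 − 4| / √(16 + 9) = |-22|/5 = 22/5.

22/5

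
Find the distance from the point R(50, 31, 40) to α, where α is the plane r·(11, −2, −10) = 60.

28/15

Normal vector n = (11, −2, −10), and n·(50, 31, 40) − 60 = 28.
|n| = √(121 + 4 + 100) = 15, so the distance is |28|/15 = 28/15.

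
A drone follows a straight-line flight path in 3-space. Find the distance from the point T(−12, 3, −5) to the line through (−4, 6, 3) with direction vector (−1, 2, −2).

Direction vector d = (−1, 2, −2).
AP = (−8, −3, −8); AP·d = 18, |AP|² = 137, |d|² = 9.
distance² = |AP|² − (AP·d)²/|d|² = 137 − 324/9 = 101, so the distance is √101.

√101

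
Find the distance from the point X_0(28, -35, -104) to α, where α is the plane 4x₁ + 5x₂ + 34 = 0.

d = |4·28 + 5·(-35) − (-34)| / √(16 + 25 + 0) = |-29| / √41 = 29√41/41.

29/√41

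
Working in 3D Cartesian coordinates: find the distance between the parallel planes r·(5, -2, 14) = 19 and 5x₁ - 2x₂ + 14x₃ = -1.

4/3

Both planes have normal n = (5, -2, 14), |n| = 15. Any point on the first plane is at distance |(-1) − 19|/|n| = 20/15 = 4/3 from the second.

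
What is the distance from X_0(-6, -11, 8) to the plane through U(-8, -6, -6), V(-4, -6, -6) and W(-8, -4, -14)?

6/√17

UV = (4, 0, 0) and UW = (0, 2, -8), so a normal is n = UV × UW = (0, 32, 8).
d = |32·(-11) + 8·8 − (-240)| / √(0 + 1024 + 64) = |-48| / (8√17) = 6/√17.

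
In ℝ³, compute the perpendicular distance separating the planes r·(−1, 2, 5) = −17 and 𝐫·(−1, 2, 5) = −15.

Both planes have normal n = (−1, 2, 5), |n| = √30. Any point on the first plane is at distance |(-15) − (-17)|/|n| = 2/√30 from the second.

2/√30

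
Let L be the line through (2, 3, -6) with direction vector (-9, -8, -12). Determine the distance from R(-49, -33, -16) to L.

Direction vector d = (-9, -8, -12).
AP = (-51, -36, -10), and AP × d = (352, -522, 84).
|AP × d|² = 403444 and |d|² = 289, so the distance is √(403444/289) = √1396 = 2√349.

2√349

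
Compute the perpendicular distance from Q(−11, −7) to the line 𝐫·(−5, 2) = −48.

The normal to the line is n = (−5, 2) with |n| = √29.
|n·Q − (-48)| = |41 − (-48)| = 89, so the distance is 89/√29 = 89√29/29.

89/√29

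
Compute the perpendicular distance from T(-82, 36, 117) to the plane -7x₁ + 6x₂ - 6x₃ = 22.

6

Normal vector n = (-7, 6, -6), and n·(-82, 36, 117) - 22 = 66.
|n| = √(49 + 36 + 36) = 11, so the distance is |66|/11 = 6.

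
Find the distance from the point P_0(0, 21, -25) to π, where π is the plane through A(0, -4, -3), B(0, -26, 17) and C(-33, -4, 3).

AB = (0, -22, 20) and AC = (-33, 0, 6), so a normal is n = AB × AC = (-132, -660, -726).
n = (-132, -660, -726); n·P − 4818 = -528; |n| = 990; distance = 528/990 = 8/15.

8/15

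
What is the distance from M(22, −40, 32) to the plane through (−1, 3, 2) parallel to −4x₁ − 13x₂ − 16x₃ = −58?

Parallel planes share the normal n = (−4, −13, −16); since (−1, 3, 2) lies on the plane, its equation is −4x₁ − 13x₂ − 16x₃ = -67.
Then n·(22, −40, 32) − (−67) = −13.
|n| = √(16 + 169 + 256) = 21, so the distance is |-13|/21 = 13/21.

13/21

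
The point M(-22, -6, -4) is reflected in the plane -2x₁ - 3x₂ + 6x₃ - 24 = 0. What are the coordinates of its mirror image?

With n = (-2, -3, 6), the signed offset is (n·M − 24)/|n|² = 14/49 = 2/7.
M' = M − 2t·n = (-22, -6, -4) − (4/7)·(-2, -3, 6) = (-146/7, -30/7, -52/7).

(-146/7, -30/7, -52/7)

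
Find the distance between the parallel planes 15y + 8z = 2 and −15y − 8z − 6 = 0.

8/17

Divide the second equation by -1 to match normals: 15y + 8z = -6.
Both planes have normal n = (0, 15, 8), |n| = 17. Any point on the first plane is at distance |(-6) − 2|/|n| = 8/17 from the second.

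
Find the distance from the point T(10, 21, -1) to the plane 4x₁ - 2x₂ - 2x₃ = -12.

d = |4·10 + (-2)·21 + (-2)·(-1) − (-12)| / √(16 + 4 + 4) = |12| / (2√6) = √6.

√6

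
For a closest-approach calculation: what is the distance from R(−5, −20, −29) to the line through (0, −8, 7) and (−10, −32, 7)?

36

A direction vector is d = (−10, −24, 0).
AP = (−5, −12, −36); AP·d = 338, |AP|² = 1465, |d|² = 676.
distance² = |AP|² − (AP·d)²/|d|² = 1465 − 114244/676 = 1296, so the distance is 36.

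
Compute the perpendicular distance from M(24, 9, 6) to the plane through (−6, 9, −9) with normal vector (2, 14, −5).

The plane has equation n·(r − (−6, 9, −9)) = 0, i.e. n·r = 159.
d = |2·24 + 14·9 + (-5)·6 − 159| / √(4 + 196 + 25) = |-15| / 15 = 1.

1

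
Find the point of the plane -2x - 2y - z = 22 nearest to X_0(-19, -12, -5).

The perpendicular from X_0 has direction n = (-2, -2, -1): r = (-19, -12, -5) + λ(-2, -2, -1).
Substitute into the plane: n·(X_0 + λn) = 22 gives 67 + 9λ = 22, so λ = -5.
Foot = (-19, -12, -5) + (-5)·(-2, -2, -1) = (-9, -2, 0).

(-9, -2, 0)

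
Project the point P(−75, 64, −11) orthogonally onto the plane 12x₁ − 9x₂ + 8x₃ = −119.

The perpendicular from P has direction n = (12, −9, 8): r = (−75, 64, −11) + μ(12, −9, 8).
Substitute into the plane: n·(P + μn) = -119 gives -1564 + 289μ = -119, so μ = 5.
Foot = (−75, 64, −11) + 5·(12, −9, 8) = (−15, 19, 29).

(-15, 19, 29)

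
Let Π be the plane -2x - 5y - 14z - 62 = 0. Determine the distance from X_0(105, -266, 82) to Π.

Normal vector n = (-2, -5, -14), and n·(105, -266, 82) - 62 = -90.
|n| = √(4 + 25 + 196) = 15, so the distance is |-90|/15 = 6.

6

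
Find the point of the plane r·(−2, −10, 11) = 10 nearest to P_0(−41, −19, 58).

n = (−2, −10, 11), |n|² = 225, and n·P_0 − 10 = 900.
t = 900/225 = 4, so the foot is P_0 − t·n = (−41, −19, 58) − 4·(−2, −10, 11) = (−33, 21, 14).

(-33, 21, 14)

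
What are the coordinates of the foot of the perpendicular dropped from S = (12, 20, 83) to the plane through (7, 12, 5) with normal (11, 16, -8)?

n = (11, 16, -8), |n|² = 441, and n·S − 229 = -441.
t = -441/441 = -1, so the foot is S − t·n = (12, 20, 83) − (-1)·(11, 16, -8) = (23, 36, 75).

(23, 36, 75)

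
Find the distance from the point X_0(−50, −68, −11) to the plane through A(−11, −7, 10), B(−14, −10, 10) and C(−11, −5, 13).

AB = (−3, −3, 0) and AC = (0, 2, 3), so a normal is n = AB × AC = (−9, 9, −6).
Then n·(−50, −68, −11) − (−24) = −72.
|n| = √(81 + 81 + 36) = 3√22, so the distance is |-72|/(3√22) = 24/√22.

12√22/11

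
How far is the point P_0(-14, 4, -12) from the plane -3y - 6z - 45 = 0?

d = |(-3)·4 + (-6)·(-12) − 45| / √(0 + 9 + 36) = |15| / (3√5) = √5.

√5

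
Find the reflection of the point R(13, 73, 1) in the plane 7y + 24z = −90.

With n = (0, 7, 24), the signed offset is (n·R − (-90))/|n|² = 625/625 = 1.
R' = R − 2t·n = (13, 73, 1) − 2·(0, 7, 24) = (13, 59, −47).

(13, 59, -47)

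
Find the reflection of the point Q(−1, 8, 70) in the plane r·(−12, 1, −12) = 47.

(-73, 14, -2)

n = (−12, 1, −12), |n|² = 289, n·Q − 47 = -867, so t = -867/289 = -3.
Foot F = Q − (-3)·n = (−37, 11, 34); the reflection is 2F − Q = (−73, 14, −2).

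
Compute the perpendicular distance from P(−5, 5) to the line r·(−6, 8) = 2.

34/5

d = |(-6)·(-5) + 8·5 − 2| / √(36 + 64) = |68|/10 = 34/5.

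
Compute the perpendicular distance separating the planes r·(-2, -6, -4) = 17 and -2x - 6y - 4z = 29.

3√14/7

With common normal n = (-2, -6, -4) (|n| = 2√14), the distance is |17 − 29|/|n| = 12/(2√14) = 3√14/7.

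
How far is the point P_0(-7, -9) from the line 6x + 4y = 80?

The normal to the line is n = (6, 4) with |n| = 2√13.
|n·P_0 − 80| = |-78 − 80| = 158, so the distance is 158/(2√13) = 79/√13.

79/√13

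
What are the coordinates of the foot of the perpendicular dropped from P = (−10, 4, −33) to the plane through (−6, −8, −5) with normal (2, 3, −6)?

(-18, -8, -9)

The perpendicular from P has direction n = (2, 3, −6): r = (−10, 4, −33) + μ(2, 3, −6).
Substitute into the plane: n·(P + μn) = -6 gives 190 + 49μ = -6, so μ = -4.
Foot = (−10, 4, −33) + (-4)·(2, 3, −6) = (−18, −8, −9).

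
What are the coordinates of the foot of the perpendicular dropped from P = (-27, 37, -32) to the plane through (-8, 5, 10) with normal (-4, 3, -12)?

The perpendicular from P has direction n = (-4, 3, -12): r = (-27, 37, -32) + λ(-4, 3, -12).
Substitute into the plane: n·(P + λn) = -73 gives 603 + 169λ = -73, so λ = -4.
Foot = (-27, 37, -32) + (-4)·(-4, 3, -12) = (-11, 25, 16).

(-11, 25, 16)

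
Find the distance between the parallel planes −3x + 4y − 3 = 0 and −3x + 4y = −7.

2

With common normal n = (−3, 4, 0) (|n| = 5), the distance is |3 − (-7)|/|n| = 10/5 = 2.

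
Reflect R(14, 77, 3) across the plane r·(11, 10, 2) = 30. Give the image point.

(-74, -3, -13)

With n = (11, 10, 2), the signed offset is (n·R − 30)/|n|² = 900/225 = 4.
R' = R − 2t·n = (14, 77, 3) − 8·(11, 10, 2) = (−74, −3, −13).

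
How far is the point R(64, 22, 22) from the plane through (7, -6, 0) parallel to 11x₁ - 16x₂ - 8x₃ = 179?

Parallel planes share the normal n = (11, -16, -8); since (7, -6, 0) lies on the plane, its equation is 11x₁ - 16x₂ - 8x₃ = 173.
d = |11·64 + (-16)·22 + (-8)·22 − 173| / √(121 + 256 + 64) = |3| / 21 = 1/7.

1/7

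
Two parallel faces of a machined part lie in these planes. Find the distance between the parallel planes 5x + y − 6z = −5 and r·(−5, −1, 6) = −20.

Divide the second equation by -1 to match normals: 5x + y − 6z = 20.
With common normal n = (5, 1, −6) (|n| = √62), the distance is |(-5) − 20|/|n| = 25/√62 = 25√62/62.

25√62/62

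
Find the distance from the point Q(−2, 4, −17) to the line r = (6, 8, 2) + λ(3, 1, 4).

5

Direction vector d = (3, 1, 4).
AP = (−8, −4, −19), and AP × d = (3, −25, 4).
|AP × d|² = 650 and |d|² = 26, so the distance is √(650/26) = √25 = 5.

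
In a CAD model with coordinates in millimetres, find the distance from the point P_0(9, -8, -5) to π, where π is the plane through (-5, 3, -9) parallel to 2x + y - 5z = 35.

Parallel planes share the normal n = (2, 1, -5); since (-5, 3, -9) lies on the plane, its equation is 2x + y - 5z = 38.
Then n·(9, -8, -5) - 38 = -3.
|n| = √(4 + 1 + 25) = √30, so the distance is |-3|/√30 = 3/√30.

√30/10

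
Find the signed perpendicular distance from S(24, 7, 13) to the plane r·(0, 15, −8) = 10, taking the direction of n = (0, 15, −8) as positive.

n·S − 10 = -9.
|n| = 17, so the signed distance is -9/17.

-9/17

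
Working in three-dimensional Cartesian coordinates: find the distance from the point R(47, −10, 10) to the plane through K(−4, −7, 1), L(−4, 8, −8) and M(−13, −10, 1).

KL = (0, 15, −9) and KM = (−9, −3, 0), so a normal is n = KL × KM = (−27, 81, 135).
Then n·(47, −10, 10) − (−324) = −405.
|n| = √(729 + 6561 + 18225) = 27√35, so the distance is |-405|/(27√35) = 15/√35.

3√35/7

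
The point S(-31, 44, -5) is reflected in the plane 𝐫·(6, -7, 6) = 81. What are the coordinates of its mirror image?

(29, -26, 55)

With n = (6, -7, 6), the signed offset is (n·S − 81)/|n|² = -605/121 = -5.
S' = S − 2t·n = (-31, 44, -5) − (-10)·(6, -7, 6) = (29, -26, 55).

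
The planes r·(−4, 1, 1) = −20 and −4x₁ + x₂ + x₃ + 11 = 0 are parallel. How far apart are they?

With common normal n = (−4, 1, 1) (|n| = 3√2), the distance is |(-20) − (-11)|/|n| = 9/(3√2) = 3/√2.

3/√2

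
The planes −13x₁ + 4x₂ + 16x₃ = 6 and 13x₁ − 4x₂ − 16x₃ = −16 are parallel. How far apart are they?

Divide the second equation by -1 to match normals: −13x₁ + 4x₂ + 16x₃ = 16.
Both planes have normal n = (−13, 4, 16), |n| = 21. Any point on the first plane is at distance |16 − 6|/|n| = 10/21 from the second.

10/21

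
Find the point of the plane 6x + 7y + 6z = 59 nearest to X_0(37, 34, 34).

The perpendicular from X_0 has direction n = (6, 7, 6): r = (37, 34, 34) + λ(6, 7, 6).
Substitute into the plane: n·(X_0 + λn) = 59 gives 664 + 121λ = 59, so λ = -5.
Foot = (37, 34, 34) + (-5)·(6, 7, 6) = (7, -1, 4).

(7, -1, 4)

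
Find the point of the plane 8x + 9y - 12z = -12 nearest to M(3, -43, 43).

The perpendicular from M has direction n = (8, 9, -12): r = (3, -43, 43) + λ(8, 9, -12).
Substitute into the plane: n·(M + λn) = -12 gives -879 + 289λ = -12, so λ = 3.
Foot = (3, -43, 43) + 3·(8, 9, -12) = (27, -16, 7).

(27, -16, 7)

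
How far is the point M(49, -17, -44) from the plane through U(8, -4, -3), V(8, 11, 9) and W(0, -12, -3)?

UV = (0, 15, 12) and UW = (-8, -8, 0), so a normal is n = UV × UW = (96, -96, 120).
n = (96, -96, 120); n·P − 792 = 264; |n| = 24√57; distance = 264/(24√57) = 11/√57.

11/√57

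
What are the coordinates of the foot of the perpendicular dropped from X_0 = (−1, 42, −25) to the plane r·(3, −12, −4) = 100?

(8, 6, -37)

The perpendicular from X_0 has direction n = (3, −12, −4): r = (−1, 42, −25) + t(3, −12, −4).
Substitute into the plane: n·(X_0 + tn) = 100 gives -407 + 169t = 100, so t = 3.
Foot = (−1, 42, −25) + 3·(3, −12, −4) = (8, 6, −37).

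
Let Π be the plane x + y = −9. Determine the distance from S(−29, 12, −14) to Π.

d = |1·(-29) + 1·12 − (-9)| / √(1 + 1 + 0) = |-8| / √2 = 4√2.

4√2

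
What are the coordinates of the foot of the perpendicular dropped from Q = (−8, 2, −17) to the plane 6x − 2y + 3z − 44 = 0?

(10, -4, -8)

The perpendicular from Q has direction n = (6, −2, 3): r = (−8, 2, −17) + μ(6, −2, 3).
Substitute into the plane: n·(Q + μn) = 44 gives -103 + 49μ = 44, so μ = 3.
Foot = (−8, 2, −17) + 3·(6, −2, 3) = (10, −4, −8).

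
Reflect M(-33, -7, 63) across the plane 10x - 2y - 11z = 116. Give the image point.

With n = (10, -2, -11), the signed offset is (n·M − 116)/|n|² = -1125/225 = -5.
M' = M − 2t·n = (-33, -7, 63) − (-10)·(10, -2, -11) = (67, -27, -47).

(67, -27, -47)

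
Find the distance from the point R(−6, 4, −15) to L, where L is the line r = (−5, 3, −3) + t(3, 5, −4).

Direction vector d = (3, 5, −4).
AP = (−1, 1, −12), and AP × d = (56, −40, −8).
|AP × d|² = 4800 and |d|² = 50, so the distance is √(4800/50) = √96 = 4√6.

4√6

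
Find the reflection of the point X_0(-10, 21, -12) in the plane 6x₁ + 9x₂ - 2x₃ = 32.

With n = (6, 9, -2), the signed offset is (n·X_0 − 32)/|n|² = 121/121 = 1.
X_0' = X_0 − 2t·n = (-10, 21, -12) − 2·(6, 9, -2) = (-22, 3, -8).

(-22, 3, -8)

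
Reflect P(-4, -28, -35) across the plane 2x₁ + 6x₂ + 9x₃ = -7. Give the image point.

With n = (2, 6, 9), the signed offset is (n·P − (-7))/|n|² = -484/121 = -4.
P' = P − 2t·n = (-4, -28, -35) − (-8)·(2, 6, 9) = (12, 20, 37).

(12, 20, 37)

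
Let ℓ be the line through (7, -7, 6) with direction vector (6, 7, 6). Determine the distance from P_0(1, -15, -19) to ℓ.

Direction vector d = (6, 7, 6).
AP = (-6, -8, -25); AP·d = -242, |AP|² = 725, |d|² = 121.
distance² = |AP|² − (AP·d)²/|d|² = 725 − 58564/121 = 241, so the distance is √241.

√241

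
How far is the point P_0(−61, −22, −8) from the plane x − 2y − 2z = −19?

d = |1·(-61) + (-2)·(-22) + (-2)·(-8) − (-19)| / √(1 + 4 + 4) = |18| / 3 = 6.

6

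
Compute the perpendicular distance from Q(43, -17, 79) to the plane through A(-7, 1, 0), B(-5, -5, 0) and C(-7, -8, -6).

27/7

AB = (2, -6, 0) and AC = (0, -9, -6), so a normal is n = AB × AC = (36, 12, -18).
d = |36·43 + 12·(-17) + (-18)·79 − (-240)| / √(1296 + 144 + 324) = |162| / 42 = 27/7.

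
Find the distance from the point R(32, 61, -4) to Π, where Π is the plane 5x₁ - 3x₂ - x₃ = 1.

20/√35

d = |5·32 + (-3)·61 + (-1)·(-4) − 1| / √(25 + 9 + 1) = |-20| / √35 = 4√35/7.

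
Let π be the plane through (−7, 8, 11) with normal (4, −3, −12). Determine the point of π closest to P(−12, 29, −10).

The perpendicular from P has direction n = (4, −3, −12): r = (−12, 29, −10) + t(4, −3, −12).
Substitute into the plane: n·(P + tn) = -184 gives -15 + 169t = -184, so t = -1.
Foot = (−12, 29, −10) + (-1)·(4, −3, −12) = (−16, 32, 2).

(-16, 32, 2)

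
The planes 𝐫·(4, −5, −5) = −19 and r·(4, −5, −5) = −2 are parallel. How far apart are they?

17√66/66

With common normal n = (4, −5, −5) (|n| = √66), the distance is |(-19) − (-2)|/|n| = 17/√66 = 17√66/66.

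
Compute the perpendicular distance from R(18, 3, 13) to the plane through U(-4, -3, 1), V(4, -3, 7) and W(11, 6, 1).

UV = (8, 0, 6) and UW = (15, 9, 0), so a normal is n = UV × UW = (-54, 90, 72).
Then n·(18, 3, 13) - 18 = 216.
|n| = √(2916 + 8100 + 5184) = 90√2, so the distance is |216|/(90√2) = 6√2/5.

6√2/5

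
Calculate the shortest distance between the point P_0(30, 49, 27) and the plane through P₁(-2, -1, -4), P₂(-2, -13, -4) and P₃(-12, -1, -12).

P₁P₂ = (0, -12, 0) and P₁P₃ = (-10, 0, -8), so a normal is n = P₁P₂ × P₁P₃ = (96, 0, -120).
n = (96, 0, -120); n·P − 288 = -648; |n| = 24√41; distance = 648/(24√41) = 27/√41.

27/√41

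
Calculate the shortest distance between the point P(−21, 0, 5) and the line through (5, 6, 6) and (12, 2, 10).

√389

A direction vector is d = (7, −4, 4).
AP = (−26, −6, −1), and AP × d = (−28, 97, 146).
|AP × d|² = 31509 and |d|² = 81, so the distance is √(31509/81) = √389.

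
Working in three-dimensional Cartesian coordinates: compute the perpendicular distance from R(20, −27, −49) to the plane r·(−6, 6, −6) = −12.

4√3/3

n = (−6, 6, −6); n·P − (-12) = 24; |n| = 6√3; distance = 24/(6√3) = 4/√3.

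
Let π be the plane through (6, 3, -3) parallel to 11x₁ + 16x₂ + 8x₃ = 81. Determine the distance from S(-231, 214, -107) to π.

3

Parallel planes share the normal n = (11, 16, 8); since (6, 3, -3) lies on the plane, its equation is 11x₁ + 16x₂ + 8x₃ = 90.
Then n·(-231, 214, -107) - 90 = -63.
|n| = √(121 + 256 + 64) = 21, so the distance is |-63|/21 = 3.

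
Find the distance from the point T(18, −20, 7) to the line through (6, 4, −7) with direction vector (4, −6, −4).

2√161

Direction vector d = (4, −6, −4).
AP = (12, −24, 14); AP·d = 136, |AP|² = 916, |d|² = 68.
distance² = |AP|² − (AP·d)²/|d|² = 916 − 18496/68 = 644, so the distance is 2√161.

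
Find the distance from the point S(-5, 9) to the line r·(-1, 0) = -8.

The normal to the line is n = (-1, 0) with |n| = 1.
|n·S − (-8)| = |5 − (-8)| = 13, so the distance is 13/1 = 13.

13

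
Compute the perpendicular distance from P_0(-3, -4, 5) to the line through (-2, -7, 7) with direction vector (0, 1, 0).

Direction vector d = (0, 1, 0).
AP = (-1, 3, -2); AP·d = 3, |AP|² = 14, |d|² = 1.
distance² = |AP|² − (AP·d)²/|d|² = 14 − 9/1 = 5, so the distance is √5.

√5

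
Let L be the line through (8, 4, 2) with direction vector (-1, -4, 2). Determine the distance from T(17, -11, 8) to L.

Direction vector d = (-1, -4, 2).
AP = (9, -15, 6); AP·d = 63, |AP|² = 342, |d|² = 21.
distance² = |AP|² − (AP·d)²/|d|² = 342 − 3969/21 = 153, so the distance is 3√17.

3√17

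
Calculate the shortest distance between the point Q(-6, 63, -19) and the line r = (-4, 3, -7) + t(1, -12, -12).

Direction vector d = (1, -12, -12).
AP = (-2, 60, -12), and AP × d = (-864, -36, -36).
|AP × d|² = 749088 and |d|² = 289, so the distance is √(749088/289) = √2592 = 36√2.

36√2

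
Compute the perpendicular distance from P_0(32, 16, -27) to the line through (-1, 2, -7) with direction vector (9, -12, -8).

2√349

Direction vector d = (9, -12, -8).
AP = (33, 14, -20), and AP × d = (-352, 84, -522).
|AP × d|² = 403444 and |d|² = 289, so the distance is √(403444/289) = √1396 = 2√349.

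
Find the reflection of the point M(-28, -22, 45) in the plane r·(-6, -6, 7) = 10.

(32, 38, -25)

n = (-6, -6, 7), |n|² = 121, n·M − 10 = 605, so t = 605/121 = 5.
Foot F = M − 5·n = (2, 8, 10); the reflection is 2F − M = (32, 38, -25).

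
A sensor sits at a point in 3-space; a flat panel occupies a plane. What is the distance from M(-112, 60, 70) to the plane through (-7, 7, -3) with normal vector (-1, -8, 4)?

The plane has equation n·(r − (-7, 7, -3)) = 0, i.e. n·r = -61.
Then n·(-112, 60, 70) - (-61) = -27.
|n| = √(1 + 64 + 16) = 9, so the distance is |-27|/9 = 3.

3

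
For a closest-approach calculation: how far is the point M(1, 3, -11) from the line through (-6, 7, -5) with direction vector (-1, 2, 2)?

2√5

Direction vector d = (-1, 2, 2).
AP = (7, -4, -6), and AP × d = (4, -8, 10).
|AP × d|² = 180 and |d|² = 9, so the distance is √(180/9) = √20 = 2√5.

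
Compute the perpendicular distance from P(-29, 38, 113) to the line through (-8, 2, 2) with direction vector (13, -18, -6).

Direction vector d = (13, -18, -6).
AP = (-21, 36, 111), and AP × d = (1782, 1317, -90).
|AP × d|² = 4918113 and |d|² = 529, so the distance is √(4918113/529) = √9297 = 3√1033.

3√1033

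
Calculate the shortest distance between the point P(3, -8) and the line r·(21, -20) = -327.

550/29

The normal to the line is n = (21, -20) with |n| = 29.
|n·P − (-327)| = |223 − (-327)| = 550, so the distance is 550/29.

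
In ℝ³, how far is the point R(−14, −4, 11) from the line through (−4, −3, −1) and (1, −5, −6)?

A direction vector is d = (5, −2, −5).
AP = (−10, −1, 12), and AP × d = (29, 10, 25).
|AP × d|² = 1566 and |d|² = 54, so the distance is √(1566/54) = √29.

√29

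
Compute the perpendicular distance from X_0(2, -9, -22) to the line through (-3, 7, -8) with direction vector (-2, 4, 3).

Direction vector d = (-2, 4, 3).
AP = (5, -16, -14), and AP × d = (8, 13, -12).
|AP × d|² = 377 and |d|² = 29, so the distance is √(377/29) = √13.

√13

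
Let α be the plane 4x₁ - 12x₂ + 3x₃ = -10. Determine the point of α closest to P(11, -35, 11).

n = (4, -12, 3), |n|² = 169, and n·P − (-10) = 507.
t = 507/169 = 3, so the foot is P − t·n = (11, -35, 11) − 3·(4, -12, 3) = (-1, 1, 2).

(-1, 1, 2)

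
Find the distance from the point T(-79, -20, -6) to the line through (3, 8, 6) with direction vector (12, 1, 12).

Direction vector d = (12, 1, 12).
AP = (-82, -28, -12), and AP × d = (-324, 840, 254).
|AP × d|² = 875092 and |d|² = 289, so the distance is √(875092/289) = √3028 = 2√757.

2√757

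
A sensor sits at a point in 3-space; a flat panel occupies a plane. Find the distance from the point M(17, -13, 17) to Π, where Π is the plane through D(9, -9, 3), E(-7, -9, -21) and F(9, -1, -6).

DE = (-16, 0, -24) and DF = (0, 8, -9), so a normal is n = DE × DF = (192, -144, -128).
Then n·(17, -13, 17) - 2640 = 320.
|n| = √(36864 + 20736 + 16384) = 272, so the distance is |320|/272 = 20/17.

20/17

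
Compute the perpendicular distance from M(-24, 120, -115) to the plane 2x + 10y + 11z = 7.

8

n = (2, 10, 11); n·P − 7 = -120; |n| = 15; distance = 120/15 = 8.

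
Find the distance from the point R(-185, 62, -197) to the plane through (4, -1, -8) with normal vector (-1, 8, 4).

7

The plane has equation n·(r − (4, -1, -8)) = 0, i.e. n·r = -44.
Then n·(-185, 62, -197) - (-44) = -63.
|n| = √(1 + 64 + 16) = 9, so the distance is |-63|/9 = 7.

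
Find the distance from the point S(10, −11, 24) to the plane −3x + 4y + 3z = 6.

Normal vector n = (−3, 4, 3), and n·(10, −11, 24) − 6 = −8.
|n| = √(9 + 16 + 9) = √34, so the distance is |-8|/√34 = 4√34/17.

4√34/17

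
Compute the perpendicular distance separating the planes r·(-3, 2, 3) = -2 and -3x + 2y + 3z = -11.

9√22/22

With common normal n = (-3, 2, 3) (|n| = √22), the distance is |(-2) − (-11)|/|n| = 9/√22 = 9√22/22.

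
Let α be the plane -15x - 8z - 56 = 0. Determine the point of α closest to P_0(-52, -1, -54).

(8, -1, -22)

n = (-15, 0, -8), |n|² = 289, and n·P_0 − 56 = 1156.
t = 1156/289 = 4, so the foot is P_0 − t·n = (-52, -1, -54) − 4·(-15, 0, -8) = (8, -1, -22).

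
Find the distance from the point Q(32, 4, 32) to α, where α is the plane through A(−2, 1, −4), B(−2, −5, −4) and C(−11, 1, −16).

28/5

AB = (0, −6, 0) and AC = (−9, 0, −12), so a normal is n = AB × AC = (72, 0, −54).
Then n·(32, 4, 32) − 72 = 504.
|n| = √(5184 + 0 + 2916) = 90, so the distance is |504|/90 = 28/5.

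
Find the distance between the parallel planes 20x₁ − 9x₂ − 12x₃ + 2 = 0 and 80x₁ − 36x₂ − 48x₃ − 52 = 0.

3/5

Divide the second equation by 4 to match normals: 20x₁ − 9x₂ − 12x₃ = 13.
With common normal n = (20, −9, −12) (|n| = 25), the distance is |(-2) − 13|/|n| = 15/25 = 3/5.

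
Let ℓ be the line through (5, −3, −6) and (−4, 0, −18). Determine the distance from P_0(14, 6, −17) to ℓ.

√257

A direction vector is d = (−9, 3, −12).
AP = (9, 9, −11), and AP × d = (−75, 207, 108).
|AP × d|² = 60138 and |d|² = 234, so the distance is √(60138/234) = √257.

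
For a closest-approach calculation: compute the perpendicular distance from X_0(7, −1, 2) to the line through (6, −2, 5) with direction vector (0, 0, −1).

Direction vector d = (0, 0, −1).
AP = (1, 1, −3), and AP × d = (−1, 1, 0).
|AP × d|² = 2 and |d|² = 1, so the distance is √2.

√2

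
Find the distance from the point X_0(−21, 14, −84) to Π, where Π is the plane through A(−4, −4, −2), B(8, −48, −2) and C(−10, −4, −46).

AB = (12, −44, 0) and AC = (−6, 0, −44), so a normal is n = AB × AC = (1936, 528, −264).
d = |1936·(-21) + 528·14 + (-264)·(-84) − (-9328)| / √(3748096 + 278784 + 69696) = |-1760| / 2024 = 20/23.

20/23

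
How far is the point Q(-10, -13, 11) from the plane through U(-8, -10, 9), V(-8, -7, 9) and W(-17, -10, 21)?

2/5

UV = (0, 3, 0) and UW = (-9, 0, 12), so a normal is n = UV × UW = (36, 0, 27).
d = |36·(-10) + 27·11 − (-45)| / √(1296 + 0 + 729) = |-18| / 45 = 2/5.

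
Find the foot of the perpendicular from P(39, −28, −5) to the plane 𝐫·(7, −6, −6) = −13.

(11, -4, 19)

The perpendicular from P has direction n = (7, −6, −6): r = (39, −28, −5) + t(7, −6, −6).
Substitute into the plane: n·(P + tn) = -13 gives 471 + 121t = -13, so t = -4.
Foot = (39, −28, −5) + (-4)·(7, −6, −6) = (11, −4, 19).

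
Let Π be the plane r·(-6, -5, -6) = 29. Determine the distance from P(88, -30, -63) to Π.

29√97/97

d = |(-6)·88 + (-5)·(-30) + (-6)·(-63) − 29| / √(36 + 25 + 36) = |-29| / √97 = 29√97/97.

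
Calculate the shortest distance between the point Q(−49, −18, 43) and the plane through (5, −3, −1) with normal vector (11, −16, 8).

2/21

The plane has equation n·(r − (5, −3, −1)) = 0, i.e. n·r = 95.
d = |11·(-49) + (-16)·(-18) + 8·43 − 95| / √(121 + 256 + 64) = |-2| / 21 = 2/21.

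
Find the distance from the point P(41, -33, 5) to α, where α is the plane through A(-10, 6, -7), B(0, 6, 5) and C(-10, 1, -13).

AB = (10, 0, 12) and AC = (0, -5, -6), so a normal is n = AB × AC = (60, 60, -50).
n = (60, 60, -50); n·P − 110 = 120; |n| = 10√97; distance = 120/(10√97) = 12√97/97.

12/√97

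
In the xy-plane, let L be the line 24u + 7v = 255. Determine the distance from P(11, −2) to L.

d = |24·11 + 7·(-2) − 255| / √(576 + 49) = |-5|/25 = 1/5.

1/5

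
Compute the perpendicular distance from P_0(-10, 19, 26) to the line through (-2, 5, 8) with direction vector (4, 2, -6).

6√10

Direction vector d = (4, 2, -6).
AP = (-8, 14, 18), and AP × d = (-120, 24, -72).
|AP × d|² = 20160 and |d|² = 56, so the distance is √(20160/56) = √360 = 6√10.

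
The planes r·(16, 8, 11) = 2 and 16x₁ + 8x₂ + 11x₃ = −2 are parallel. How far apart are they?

4/21

Both planes have normal n = (16, 8, 11), |n| = 21. Any point on the first plane is at distance |(-2) − 2|/|n| = 4/21 from the second.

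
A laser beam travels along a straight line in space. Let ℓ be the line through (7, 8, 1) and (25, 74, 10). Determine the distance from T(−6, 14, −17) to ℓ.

23

A direction vector is d = (18, 66, 9).
AP = (−13, 6, −18), and AP × d = (1242, −207, −966).
|AP × d|² = 2518569 and |d|² = 4761, so the distance is √(2518569/4761) = √529 = 23.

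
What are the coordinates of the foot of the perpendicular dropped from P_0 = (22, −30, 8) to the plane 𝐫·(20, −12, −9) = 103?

n = (20, −12, −9), |n|² = 625, and n·P_0 − 103 = 625.
t = 625/625 = 1, so the foot is P_0 − t·n = (22, −30, 8) − 1·(20, −12, −9) = (2, −18, 17).

(2, -18, 17)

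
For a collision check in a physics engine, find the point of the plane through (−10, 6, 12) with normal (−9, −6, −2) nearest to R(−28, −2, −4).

(-10, 10, 0)

The perpendicular from R has direction n = (−9, −6, −2): r = (−28, −2, −4) + t(−9, −6, −2).
Substitute into the plane: n·(R + tn) = 30 gives 272 + 121t = 30, so t = -2.
Foot = (−28, −2, −4) + (-2)·(−9, −6, −2) = (−10, 10, 0).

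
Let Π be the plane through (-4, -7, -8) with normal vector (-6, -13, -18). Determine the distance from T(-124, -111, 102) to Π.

4

The plane has equation n·(r − (-4, -7, -8)) = 0, i.e. n·r = 259.
d = |(-6)·(-124) + (-13)·(-111) + (-18)·102 − 259| / √(36 + 169 + 324) = |92| / 23 = 4.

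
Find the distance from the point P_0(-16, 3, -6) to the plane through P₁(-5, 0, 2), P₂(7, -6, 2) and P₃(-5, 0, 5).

√5

P₁P₂ = (12, -6, 0) and P₁P₃ = (0, 0, 3), so a normal is n = P₁P₂ × P₁P₃ = (-18, -36, 0).
n = (-18, -36, 0); n·P − 90 = 90; |n| = 18√5; distance = 90/(18√5) = √5.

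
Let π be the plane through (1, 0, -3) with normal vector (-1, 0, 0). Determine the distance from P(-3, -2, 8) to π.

4

The plane has equation n·(r − (1, 0, -3)) = 0, i.e. n·r = -1.
Then n·(-3, -2, 8) - (-1) = 4.
|n| = √(1 + 0 + 0) = 1, so the distance is |4|/1 = 4.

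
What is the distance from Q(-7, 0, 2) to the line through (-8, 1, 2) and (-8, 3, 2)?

A direction vector is d = (0, 2, 0).
AP = (1, -1, 0), and AP × d = (0, 0, 2).
|AP × d|² = 4 and |d|² = 4, so the distance is √(4/4) = √1 = 1.

1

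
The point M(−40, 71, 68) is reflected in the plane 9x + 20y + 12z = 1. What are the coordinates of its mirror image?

(-94, -49, -4)

With n = (9, 20, 12), the signed offset is (n·M − 1)/|n|² = 1875/625 = 3.
M' = M − 2t·n = (−40, 71, 68) − 6·(9, 20, 12) = (−94, −49, −4).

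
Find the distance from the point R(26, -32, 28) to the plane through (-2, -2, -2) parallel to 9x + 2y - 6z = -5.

12/11

Parallel planes share the normal n = (9, 2, -6); since (-2, -2, -2) lies on the plane, its equation is 9x + 2y - 6z = -10.
Then n·(26, -32, 28) - (-10) = 12.
|n| = √(81 + 4 + 36) = 11, so the distance is |12|/11 = 12/11.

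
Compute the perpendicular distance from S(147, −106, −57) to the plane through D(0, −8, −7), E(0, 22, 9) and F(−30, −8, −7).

DE = (0, 30, 16) and DF = (−30, 0, 0), so a normal is n = DE × DF = (0, −480, 900).
Then n·(147, −106, −57) − (−2460) = 2040.
|n| = √(0 + 230400 + 810000) = 1020, so the distance is |2040|/1020 = 2.

2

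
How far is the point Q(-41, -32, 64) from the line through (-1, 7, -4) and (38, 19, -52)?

A direction vector is d = (39, 12, -48).
AP = (-40, -39, 68), and AP × d = (1056, 732, 1041).
|AP × d|² = 2734641 and |d|² = 3969, so the distance is √(2734641/3969) = √689.

√689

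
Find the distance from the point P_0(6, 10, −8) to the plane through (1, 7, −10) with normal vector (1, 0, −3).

√10/10

The plane has equation n·(r − (1, 7, −10)) = 0, i.e. n·r = 31.
d = |1·6 + (-3)·(-8) − 31| / √(1 + 0 + 9) = |-1| / √10 = 1/√10.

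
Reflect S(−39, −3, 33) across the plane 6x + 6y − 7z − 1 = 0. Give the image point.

(9, 45, -23)

With n = (6, 6, −7), the signed offset is (n·S − 1)/|n|² = -484/121 = -4.
S' = S − 2t·n = (−39, −3, 33) − (-8)·(6, 6, −7) = (9, 45, −23).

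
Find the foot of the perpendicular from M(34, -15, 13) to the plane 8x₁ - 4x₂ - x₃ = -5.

(2, 1, 17)

The perpendicular from M has direction n = (8, -4, -1): r = (34, -15, 13) + μ(8, -4, -1).
Substitute into the plane: n·(M + μn) = -5 gives 319 + 81μ = -5, so μ = -4.
Foot = (34, -15, 13) + (-4)·(8, -4, -1) = (2, 1, 17).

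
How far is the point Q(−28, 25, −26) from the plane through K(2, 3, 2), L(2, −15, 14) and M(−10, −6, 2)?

KL = (0, −18, 12) and KM = (−12, −9, 0), so a normal is n = KL × KM = (108, −144, −216).
d = |108·(-28) + (-144)·25 + (-216)·(-26) − (-648)| / √(11664 + 20736 + 46656) = |-360| / (36√61) = 10√61/61.

10/√61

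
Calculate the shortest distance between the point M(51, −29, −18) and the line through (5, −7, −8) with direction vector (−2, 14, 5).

Direction vector d = (−2, 14, 5).
AP = (46, −22, −10); AP·d = -450, |AP|² = 2700, |d|² = 225.
distance² = |AP|² − (AP·d)²/|d|² = 2700 − 202500/225 = 1800, so the distance is 30√2.

30√2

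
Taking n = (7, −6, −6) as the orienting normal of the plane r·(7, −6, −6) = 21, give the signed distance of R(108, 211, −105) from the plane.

9

n·R − 21 = 99.
|n| = 11, so the signed distance is 99/11 = 9.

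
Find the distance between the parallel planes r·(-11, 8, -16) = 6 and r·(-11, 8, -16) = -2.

8/21

Both planes have normal n = (-11, 8, -16), |n| = 21. Any point on the first plane is at distance |(-2) − 6|/|n| = 8/21 from the second.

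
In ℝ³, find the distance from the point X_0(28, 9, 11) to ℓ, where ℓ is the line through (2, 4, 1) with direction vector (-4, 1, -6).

18

Direction vector d = (-4, 1, -6).
AP = (26, 5, 10); AP·d = -159, |AP|² = 801, |d|² = 53.
distance² = |AP|² − (AP·d)²/|d|² = 801 − 25281/53 = 324, so the distance is 18.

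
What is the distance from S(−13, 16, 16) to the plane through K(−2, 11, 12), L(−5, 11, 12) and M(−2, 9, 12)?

4

KL = (−3, 0, 0) and KM = (0, −2, 0), so a normal is n = KL × KM = (0, 0, 6).
d = |6·16 − 72| / √(0 + 0 + 36) = |24| / 6 = 4.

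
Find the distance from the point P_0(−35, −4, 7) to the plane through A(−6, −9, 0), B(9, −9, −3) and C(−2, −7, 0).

2√30/15

AB = (15, 0, −3) and AC = (4, 2, 0), so a normal is n = AB × AC = (6, −12, 30).
Then n·(−35, −4, 7) − 72 = −24.
|n| = √(36 + 144 + 900) = 6√30, so the distance is |-24|/(6√30) = 2√30/15.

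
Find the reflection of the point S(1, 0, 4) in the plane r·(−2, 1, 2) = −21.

(13, -6, -8)

n = (−2, 1, 2), |n|² = 9, n·S − (-21) = 27, so t = 27/9 = 3.
Foot F = S − 3·n = (7, −3, −2); the reflection is 2F − S = (13, −6, −8).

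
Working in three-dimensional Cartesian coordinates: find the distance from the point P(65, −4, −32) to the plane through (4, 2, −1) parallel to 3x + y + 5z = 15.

Parallel planes share the normal n = (3, 1, 5); since (4, 2, −1) lies on the plane, its equation is 3x + y + 5z = 9.
Then n·(65, −4, −32) − 9 = 22.
|n| = √(9 + 1 + 25) = √35, so the distance is |22|/√35 = 22/√35.

22√35/35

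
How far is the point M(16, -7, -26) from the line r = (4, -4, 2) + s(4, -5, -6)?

Direction vector d = (4, -5, -6).
AP = (12, -3, -28), and AP × d = (-122, -40, -48).
|AP × d|² = 18788 and |d|² = 77, so the distance is √(18788/77) = √244 = 2√61.

2√61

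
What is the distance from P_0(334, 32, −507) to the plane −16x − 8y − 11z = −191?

8

n = (−16, −8, −11); n·P − (-191) = 168; |n| = 21; distance = 168/21 = 8.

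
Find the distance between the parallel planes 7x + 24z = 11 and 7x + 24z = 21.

2/5

With common normal n = (7, 0, 24) (|n| = 25), the distance is |11 − 21|/|n| = 10/25 = 2/5.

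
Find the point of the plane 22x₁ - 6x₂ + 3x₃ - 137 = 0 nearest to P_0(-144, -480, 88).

n = (22, -6, 3), |n|² = 529, and n·P_0 − 137 = -161.
t = -161/529 = -7/23, so the foot is P_0 − t·n = (-144, -480, 88) − (-7/23)·(22, -6, 3) = (-3158/23, -11082/23, 2045/23).

(-3158/23, -11082/23, 2045/23)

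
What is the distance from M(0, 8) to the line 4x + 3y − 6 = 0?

d = |4·0 + 3·8 − 6| / √(16 + 9) = |18|/5 = 18/5.

18/5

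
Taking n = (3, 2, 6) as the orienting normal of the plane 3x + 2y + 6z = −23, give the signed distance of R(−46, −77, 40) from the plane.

n·R − (-23) = -29.
|n| = 7, so the signed distance is -29/7.

-29/7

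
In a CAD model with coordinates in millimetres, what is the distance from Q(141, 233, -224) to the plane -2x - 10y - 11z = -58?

Normal vector n = (-2, -10, -11), and n·(141, 233, -224) - (-58) = -90.
|n| = √(4 + 100 + 121) = 15, so the distance is |-90|/15 = 6.

6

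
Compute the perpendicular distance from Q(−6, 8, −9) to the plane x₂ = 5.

Normal vector n = (0, 1, 0), and n·(−6, 8, −9) − 5 = 3.
|n| = √(0 + 1 + 0) = 1, so the distance is |3|/1 = 3.

3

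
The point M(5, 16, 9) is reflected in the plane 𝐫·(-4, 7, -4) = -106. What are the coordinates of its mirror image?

n = (-4, 7, -4), |n|² = 81, n·M − (-106) = 162, so t = 162/81 = 2.
Foot F = M − 2·n = (13, 2, 17); the reflection is 2F − M = (21, -12, 25).

(21, -12, 25)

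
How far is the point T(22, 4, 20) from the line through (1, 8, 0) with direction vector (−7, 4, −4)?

Direction vector d = (−7, 4, −4).
AP = (21, −4, 20); AP·d = -243, |AP|² = 857, |d|² = 81.
distance² = |AP|² − (AP·d)²/|d|² = 857 − 59049/81 = 128, so the distance is 8√2.

8√2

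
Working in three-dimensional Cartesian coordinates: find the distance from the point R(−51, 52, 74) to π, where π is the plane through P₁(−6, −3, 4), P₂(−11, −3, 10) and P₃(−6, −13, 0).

6√65/13

P₁P₂ = (−5, 0, 6) and P₁P₃ = (0, −10, −4), so a normal is n = P₁P₂ × P₁P₃ = (60, −20, 50).
Then n·(−51, 52, 74) − (−100) = −300.
|n| = √(3600 + 400 + 2500) = 10√65, so the distance is |-300|/(10√65) = 6√65/13.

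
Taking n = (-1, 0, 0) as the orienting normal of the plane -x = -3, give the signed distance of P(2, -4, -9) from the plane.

1

n·P − (-3) = 1.
|n| = 1, so the signed distance is 1/1 = 1.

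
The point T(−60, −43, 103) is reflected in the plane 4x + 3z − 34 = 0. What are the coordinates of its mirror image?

(-356/5, -43, 473/5)

n = (4, 0, 3), |n|² = 25, n·T − 34 = 35, so t = 35/25 = 7/5.
Foot F = T − (7/5)·n = (−328/5, −43, 494/5); the reflection is 2F − T = (−356/5, −43, 473/5).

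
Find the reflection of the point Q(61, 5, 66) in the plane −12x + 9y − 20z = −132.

(-11, 59, -54)

n = (−12, 9, −20), |n|² = 625, n·Q − (-132) = -1875, so t = -1875/625 = -3.
Foot F = Q − (-3)·n = (25, 32, 6); the reflection is 2F − Q = (−11, 59, −54).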